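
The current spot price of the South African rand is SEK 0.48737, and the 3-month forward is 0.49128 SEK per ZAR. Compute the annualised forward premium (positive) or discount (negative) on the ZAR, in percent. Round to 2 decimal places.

T = 3/12 years.
ZAR trades forward at +0.80227% vs spot over the period.
×(1/T) gives 3.21% p.a.

+3.21%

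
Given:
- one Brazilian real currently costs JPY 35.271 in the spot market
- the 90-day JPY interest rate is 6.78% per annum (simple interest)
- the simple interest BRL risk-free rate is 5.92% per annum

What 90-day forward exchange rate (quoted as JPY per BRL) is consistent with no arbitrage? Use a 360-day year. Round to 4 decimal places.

T = 90/360 years.
JPY growth factor: 1 + 0.0678×90/360 = 1.016950.
Growth of 1 BRL over T: 1 + 0.0592×90/360 = 1.014800.
CIP: F = S · (grow JPY)/(grow BRL) = 35.271 × 1.016950/1.014800 = 35.345727 JPY per BRL.

35.3457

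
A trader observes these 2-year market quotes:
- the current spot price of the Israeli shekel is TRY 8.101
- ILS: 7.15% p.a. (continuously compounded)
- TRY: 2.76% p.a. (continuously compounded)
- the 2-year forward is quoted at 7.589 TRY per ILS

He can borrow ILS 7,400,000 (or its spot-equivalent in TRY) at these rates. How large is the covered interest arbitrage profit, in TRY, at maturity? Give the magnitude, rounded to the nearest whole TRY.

T = 2 years.
Invest the ILS and cover forward: 7,400,000 × 1.1537298017 × 7.589 = TRY 64,791,850.44.
Convert at spot and invest in TRY: 7,400,000 × 8.101 × 1.0567519439 = TRY 63,349,531.48.
The quoted forward overvalues ILS, so borrow TRY, buy ILS at spot, deposit the ILS at 7.15%, and sell the proceeds forward at 7.589.
The gap between the two covered legs is TRY 1,442,319.

TRY 1,442,319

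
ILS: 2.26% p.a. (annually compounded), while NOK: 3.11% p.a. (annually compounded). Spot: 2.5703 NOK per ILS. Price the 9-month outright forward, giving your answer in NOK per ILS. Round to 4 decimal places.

T = 9/12 years.
Growth of 1 NOK over T: (1 + 0.0311)^(9/12) = 1.0232355.
ILS accumulates by (1 + 0.0226)^(9/12) = 1.0169026.
Forward (NOK per ILS) = 2.5703 × 1.0232355 / 1.0169026 = 2.586307.

2.5863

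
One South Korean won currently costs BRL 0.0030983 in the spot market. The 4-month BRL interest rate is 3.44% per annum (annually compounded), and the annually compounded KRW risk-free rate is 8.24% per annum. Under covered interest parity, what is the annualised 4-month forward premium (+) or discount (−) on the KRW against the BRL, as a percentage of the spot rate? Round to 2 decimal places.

T = 4/12 years.
CIP forward (BRL per KRW) = 0.0030983 × 1.0113376/1.026745 = 0.0030518067.
Annualised premium = (F − S)/S × (1/T) = (0.0030518067 − 0.0030983)/0.0030983 ÷ (4/12) = -4.50%.

-4.50%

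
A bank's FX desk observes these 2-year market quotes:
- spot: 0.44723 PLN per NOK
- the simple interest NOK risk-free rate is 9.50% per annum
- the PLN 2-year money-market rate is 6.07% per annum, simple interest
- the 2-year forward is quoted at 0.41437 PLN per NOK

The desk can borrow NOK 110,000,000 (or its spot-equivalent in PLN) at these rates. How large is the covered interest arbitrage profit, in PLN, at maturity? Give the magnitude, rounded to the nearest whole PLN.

T = 2 years.
Invest the NOK and cover forward: 110,000,000 × 1.190000 × 0.41437 = PLN 54,241,033.00.
Convert at spot and invest in PLN: 110,000,000 × 0.44723 × 1.121400 = PLN 55,167,609.42.
The quoted forward undervalues NOK, so borrow NOK, convert to PLN at spot, deposit the PLN at 6.07%, and buy NOK forward at 0.41437 to cover the loan.
The gap between the two covered legs is PLN 926,576.

PLN 926,576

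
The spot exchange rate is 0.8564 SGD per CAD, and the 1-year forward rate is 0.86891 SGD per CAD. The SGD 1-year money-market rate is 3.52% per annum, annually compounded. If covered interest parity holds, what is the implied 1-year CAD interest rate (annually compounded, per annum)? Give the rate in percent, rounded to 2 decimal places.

2.03%

T = 1 year.
CIP gives F = S · g_SGD/g_CAD, so g_SGD/g_CAD = 0.86891/0.8564 = 1.0146077.
The SGD side grows by (1 + 0.0352)^1 = 1.035200.
So the CAD growth factor = 1.0202958.
r = 1.0202958^(1/1) − 1 = 0.020296 → 2.03%.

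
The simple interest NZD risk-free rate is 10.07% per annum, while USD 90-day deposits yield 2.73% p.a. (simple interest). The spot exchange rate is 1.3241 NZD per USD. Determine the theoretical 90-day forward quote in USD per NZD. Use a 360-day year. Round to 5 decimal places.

T = 90/360 years.
NZD growth factor: 1 + 0.1007×90/360 = 1.025175.
USD accumulates by 1 + 0.0273×90/360 = 1.006825.
So F = 1.3241 × 1.025175 / 1.006825 = 1.348233 (NZD/USD).
Quoted the other way: 1/1.348233 = 0.74171 USD per NZD.

0.74171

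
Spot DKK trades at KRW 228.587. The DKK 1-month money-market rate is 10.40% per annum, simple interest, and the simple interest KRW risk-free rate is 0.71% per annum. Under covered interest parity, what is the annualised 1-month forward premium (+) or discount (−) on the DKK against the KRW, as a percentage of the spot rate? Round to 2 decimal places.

T = 1/12 years.
No-arbitrage forward: 228.587 × 1.0005917 / 1.0086667 = 226.757020 KRW/DKK.
Annualised premium = (F − S)/S × (1/T) = (226.757020 − 228.587)/228.587 ÷ (1/12) = -9.61%.

-9.61%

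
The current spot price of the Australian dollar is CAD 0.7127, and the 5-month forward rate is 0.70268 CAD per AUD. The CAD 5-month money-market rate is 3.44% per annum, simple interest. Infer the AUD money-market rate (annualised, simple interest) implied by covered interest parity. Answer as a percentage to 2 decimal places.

6.91%

T = 5/12 years.
CIP gives F = S · g_CAD/g_AUD, so g_CAD/g_AUD = 0.70268/0.7127 = 0.9859408.
CAD growth factor: 1 + 0.0344×5/12 = 1.0143333.
That pins the AUD growth at 1.0287974.
(1.0287974 − 1)/T = 0.069114, i.e. 6.91%.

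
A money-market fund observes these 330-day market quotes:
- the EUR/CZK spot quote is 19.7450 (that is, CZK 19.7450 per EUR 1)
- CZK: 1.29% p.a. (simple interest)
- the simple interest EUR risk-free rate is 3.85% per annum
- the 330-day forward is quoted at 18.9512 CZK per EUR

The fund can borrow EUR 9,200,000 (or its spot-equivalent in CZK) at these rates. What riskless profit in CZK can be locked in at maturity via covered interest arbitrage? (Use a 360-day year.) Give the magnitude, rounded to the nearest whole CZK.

CZK 3,297,880

T = 330/360 years.
Keep in EUR, deliver into the forward: 9,200,000·1.03529166667·18.9512 = CZK 180,504,178.79.
Swap to CZK now, deposit: 9,200,000·19.7450·1.011825 = CZK 183,802,058.55.
The quoted forward undervalues EUR, so borrow EUR, convert to CZK at spot, deposit the CZK at 1.29%, and buy EUR forward at 18.9512 to cover the loan.
Arbitrage profit = |180,504,178.79 − 183,802,058.55| = CZK 3,297,880.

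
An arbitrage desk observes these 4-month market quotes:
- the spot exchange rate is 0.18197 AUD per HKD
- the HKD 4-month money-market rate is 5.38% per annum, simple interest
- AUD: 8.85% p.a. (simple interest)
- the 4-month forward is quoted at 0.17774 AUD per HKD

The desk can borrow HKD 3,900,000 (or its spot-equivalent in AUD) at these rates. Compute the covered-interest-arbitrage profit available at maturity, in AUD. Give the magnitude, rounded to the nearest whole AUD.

T = 4/12 years.
Route A — deposit HKD, sell forward: 3,900,000 × 1.01793333 × 0.17774 = AUD 705,617.13.
Route B — convert at spot, deposit AUD: 3,900,000 × 0.18197 × 1.029500 = AUD 730,618.65.
The quoted forward undervalues HKD, so borrow HKD, convert to AUD at spot, deposit the AUD at 8.85%, and buy HKD forward at 0.17774 to cover the loan.
The gap between the two covered legs is AUD 25,002.

AUD 25,002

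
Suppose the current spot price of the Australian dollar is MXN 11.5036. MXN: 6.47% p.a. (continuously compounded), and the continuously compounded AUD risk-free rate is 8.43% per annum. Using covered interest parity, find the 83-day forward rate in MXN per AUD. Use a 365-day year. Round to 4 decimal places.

11.4524

T = 83/365 years.
Growth of 1 MXN over T: e^(0.0647×83/365) = 1.01482137.
Growth of 1 AUD over T: e^(0.0843×83/365) = 1.01935451.
CIP: F = S · (grow MXN)/(grow AUD) = 11.5036 × 1.01482137/1.01935451 = 11.452443 MXN per AUD.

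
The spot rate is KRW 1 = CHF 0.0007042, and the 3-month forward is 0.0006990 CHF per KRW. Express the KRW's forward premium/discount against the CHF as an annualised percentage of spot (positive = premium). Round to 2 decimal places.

T = 3/12 years.
KRW trades forward at -0.73843% vs spot over the period.
×(1/T) gives -2.95% p.a.

-2.95%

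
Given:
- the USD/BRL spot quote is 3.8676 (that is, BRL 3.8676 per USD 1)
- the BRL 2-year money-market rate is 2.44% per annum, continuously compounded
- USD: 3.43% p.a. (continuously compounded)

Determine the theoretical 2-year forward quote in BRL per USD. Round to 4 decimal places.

T = 2 years.
BRL accumulates by e^(0.0244×2) = 1.0500103.
USD growth factor: e^(0.0343×2) = 1.0710077.
CIP: F = S · (grow BRL)/(grow USD) = 3.8676 × 1.0500103/1.0710077 = 3.791775 BRL per USD.

3.7918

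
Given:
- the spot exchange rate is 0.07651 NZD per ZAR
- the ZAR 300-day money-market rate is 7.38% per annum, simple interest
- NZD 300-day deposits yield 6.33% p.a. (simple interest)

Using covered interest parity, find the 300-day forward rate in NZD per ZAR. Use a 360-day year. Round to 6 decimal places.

0.075879

T = 300/360 years.
NZD accumulates by 1 + 0.0633×300/360 = 1.052750.
Growth of 1 ZAR over T: 1 + 0.0738×300/360 = 1.061500.
So F = 0.07651 × 1.052750 / 1.061500 = 0.07587932 (NZD/ZAR).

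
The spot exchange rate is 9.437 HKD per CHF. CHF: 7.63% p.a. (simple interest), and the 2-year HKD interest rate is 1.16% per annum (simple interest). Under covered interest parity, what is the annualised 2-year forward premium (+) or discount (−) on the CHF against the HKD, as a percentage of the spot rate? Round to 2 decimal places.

T = 2 years.
CIP forward (HKD per CHF) = 9.437 × 1.023200/1.152600 = 8.377528.
Annualised premium = (F − S)/S × (1/T) = (8.377528 − 9.437)/9.437 ÷ 2 = -5.61%.

-5.61%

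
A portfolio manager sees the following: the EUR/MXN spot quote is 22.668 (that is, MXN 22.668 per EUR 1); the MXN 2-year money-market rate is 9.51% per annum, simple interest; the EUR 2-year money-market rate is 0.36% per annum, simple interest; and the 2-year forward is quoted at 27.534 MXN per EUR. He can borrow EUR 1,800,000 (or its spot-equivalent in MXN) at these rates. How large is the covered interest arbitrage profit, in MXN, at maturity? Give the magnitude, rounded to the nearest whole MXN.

T = 2 years.
Route A — deposit EUR, sell forward: 1,800,000 × 1.007200 × 27.534 = MXN 49,918,040.64.
Route B — convert at spot, deposit MXN: 1,800,000 × 22.668 × 1.190200 = MXN 48,563,016.48.
The quoted forward overvalues EUR, so borrow MXN, buy EUR at spot, deposit the EUR at 0.36%, and sell the proceeds forward at 27.534.
Profit = 49,918,040.64 − 48,563,016.48 = MXN 1,355,024.

MXN 1,355,024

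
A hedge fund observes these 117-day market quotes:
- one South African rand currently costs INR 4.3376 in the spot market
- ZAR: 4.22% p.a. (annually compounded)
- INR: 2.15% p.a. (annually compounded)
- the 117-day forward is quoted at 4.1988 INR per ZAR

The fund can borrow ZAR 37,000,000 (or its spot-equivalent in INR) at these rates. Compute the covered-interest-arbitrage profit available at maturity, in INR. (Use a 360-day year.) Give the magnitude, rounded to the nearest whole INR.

INR 4,147,940

T = 117/360 years.
Route A — deposit ZAR, sell forward: 37,000,000 × 1.01352414057 × 4.1988 = INR 157,456,650.97.
Route B — convert at spot, deposit INR: 37,000,000 × 4.3376 × 1.00693739699 = INR 161,604,591.17.
The quoted forward undervalues ZAR, so borrow ZAR, convert to INR at spot, deposit the INR at 2.15%, and buy ZAR forward at 4.1988 to cover the loan.
Arbitrage profit = |157,456,650.97 − 161,604,591.17| = INR 4,147,940.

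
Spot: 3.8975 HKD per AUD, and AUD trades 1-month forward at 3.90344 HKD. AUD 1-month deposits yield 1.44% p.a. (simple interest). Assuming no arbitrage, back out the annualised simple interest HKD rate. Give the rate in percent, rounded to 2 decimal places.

3.27%

T = 1/12 years.
By CIP, F/S equals the HKD-to-AUD growth ratio: 3.90344/3.8975 = 1.0015241.
The AUD side grows by 1 + 0.0144×1/12 = 1.001200.
So the HKD growth factor = 1.0027259.
r = (1.0027259 − 1)/(1/12) = 0.032711 → 3.27%.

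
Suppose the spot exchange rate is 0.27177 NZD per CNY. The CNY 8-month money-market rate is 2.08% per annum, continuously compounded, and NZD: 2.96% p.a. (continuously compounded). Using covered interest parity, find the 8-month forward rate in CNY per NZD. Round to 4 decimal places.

3.6581

T = 8/12 years.
Growth of 1 NZD over T: e^(0.0296×8/12) = 1.0199293.
CNY accumulates by e^(0.0208×8/12) = 1.0139633.
CIP: F = S · (grow NZD)/(grow CNY) = 0.27177 × 1.0199293/1.0139633 = 0.2733691 NZD per CNY.
Quoted the other way: 1/0.2733691 = 3.6581 CNY per NZD.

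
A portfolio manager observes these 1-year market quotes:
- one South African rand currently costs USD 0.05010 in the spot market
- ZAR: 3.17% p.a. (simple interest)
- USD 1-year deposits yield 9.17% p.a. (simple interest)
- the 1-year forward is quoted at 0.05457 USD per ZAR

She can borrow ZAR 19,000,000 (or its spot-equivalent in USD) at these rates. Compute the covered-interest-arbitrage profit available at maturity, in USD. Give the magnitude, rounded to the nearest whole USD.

USD 30,508

T = 1 year.
Route A — deposit ZAR, sell forward: 19,000,000 × 1.031700 × 0.05457 = USD 1,069,697.51.
Route B — convert at spot, deposit USD: 19,000,000 × 0.05010 × 1.091700 = USD 1,039,189.23.
The quoted forward overvalues ZAR, so borrow USD, buy ZAR at spot, deposit the ZAR at 3.17%, and sell the proceeds forward at 0.05457.
The gap between the two covered legs is USD 30,508.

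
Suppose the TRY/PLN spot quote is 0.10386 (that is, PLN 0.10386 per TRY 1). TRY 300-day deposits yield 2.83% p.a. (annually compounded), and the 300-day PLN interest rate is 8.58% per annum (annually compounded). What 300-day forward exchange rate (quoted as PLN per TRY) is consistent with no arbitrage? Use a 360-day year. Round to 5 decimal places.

0.10868

T = 300/360 years.
PLN accumulates by (1 + 0.0858)^(300/360) = 1.0710051.
TRY growth factor: (1 + 0.0283)^(300/360) = 1.0235283.
CIP: F = S · (grow PLN)/(grow TRY) = 0.10386 × 1.0710051/1.0235283 = 0.1086776 PLN per TRY.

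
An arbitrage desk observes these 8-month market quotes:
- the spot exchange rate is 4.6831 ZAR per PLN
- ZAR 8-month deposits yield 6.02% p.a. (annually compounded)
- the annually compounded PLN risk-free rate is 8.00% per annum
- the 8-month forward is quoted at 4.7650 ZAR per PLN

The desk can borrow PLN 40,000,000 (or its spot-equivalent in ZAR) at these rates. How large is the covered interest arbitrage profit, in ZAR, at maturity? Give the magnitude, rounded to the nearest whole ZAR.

T = 8/12 years.
Route A — deposit PLN, sell forward: 40,000,000 × 1.05264638576 × 4.7650 = ZAR 200,634,401.13.
Route B — convert at spot, deposit ZAR: 40,000,000 × 4.6831 × 1.03974107213 = ZAR 194,768,456.60.
The quoted forward overvalues PLN, so borrow ZAR, buy PLN at spot, deposit the PLN at 8.00%, and sell the proceeds forward at 4.7650.
Profit = 200,634,401.13 − 194,768,456.60 = ZAR 5,865,945.

ZAR 5,865,945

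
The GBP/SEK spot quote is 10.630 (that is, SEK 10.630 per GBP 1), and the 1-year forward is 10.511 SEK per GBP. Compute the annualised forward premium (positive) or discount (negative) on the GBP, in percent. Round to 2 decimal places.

-1.12%

T = 1 year.
(F − S)/S = (10.511 − 10.63)/10.63 = -0.0111947.
Per annum: -0.0111947 / 1 = -0.011195 = -1.12%.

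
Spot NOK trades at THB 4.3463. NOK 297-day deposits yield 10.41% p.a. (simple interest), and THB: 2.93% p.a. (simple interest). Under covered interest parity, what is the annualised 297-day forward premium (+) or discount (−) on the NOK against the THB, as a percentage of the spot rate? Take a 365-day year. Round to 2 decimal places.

-6.90%

T = 297/365 years.
No-arbitrage forward: 4.3463 × 1.0238414 / 1.084706 = 4.1024221 THB/NOK.
Annualised premium = (F − S)/S × (1/T) = (4.1024221 − 4.3463)/4.3463 ÷ (297/365) = -6.90%.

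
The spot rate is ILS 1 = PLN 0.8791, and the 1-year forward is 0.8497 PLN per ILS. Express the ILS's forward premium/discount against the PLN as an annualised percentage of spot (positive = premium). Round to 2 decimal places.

T = 1 year.
ILS trades forward at -3.34433% vs spot over the period.
×(1/T) gives -3.34% p.a.

-3.34%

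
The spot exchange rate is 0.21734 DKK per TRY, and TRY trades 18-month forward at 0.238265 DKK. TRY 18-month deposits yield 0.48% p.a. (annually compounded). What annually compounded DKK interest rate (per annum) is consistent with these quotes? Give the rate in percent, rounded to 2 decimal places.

6.83%

T = 18/12 years.
F/S = 0.238265/0.21734 = 1.0962777 = (growth of DKK) / (growth of TRY).
TRY growth factor: (1 + 0.0048)^(18/12) = 1.0072086.
So the DKK growth factor = 1.1041803.
Annualise: 1.1041803^(12/18) − 1 = 0.068300 = 6.83%.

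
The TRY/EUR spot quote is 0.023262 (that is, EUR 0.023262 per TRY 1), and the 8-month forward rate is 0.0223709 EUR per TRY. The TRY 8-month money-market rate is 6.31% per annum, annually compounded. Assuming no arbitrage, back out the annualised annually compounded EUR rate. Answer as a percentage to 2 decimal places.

T = 8/12 years.
CIP gives F = S · g_EUR/g_TRY, so g_EUR/g_TRY = 0.0223709/0.023262 = 0.9616929.
TRY growth factor: (1 + 0.0631)^(8/12) = 1.0416362.
So the EUR growth factor = 1.0017341.
r = 1.0017341^(12/8) − 1 = 0.002602 → 0.26%.

0.26%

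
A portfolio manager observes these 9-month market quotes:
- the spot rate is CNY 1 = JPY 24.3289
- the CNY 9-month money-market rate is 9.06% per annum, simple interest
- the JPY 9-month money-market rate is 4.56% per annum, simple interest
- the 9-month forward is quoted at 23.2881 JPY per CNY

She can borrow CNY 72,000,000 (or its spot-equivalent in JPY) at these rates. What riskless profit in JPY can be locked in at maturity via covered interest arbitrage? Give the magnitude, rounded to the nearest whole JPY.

T = 9/12 years.
Route A — deposit CNY, sell forward: 72,000,000 × 1.067950 × 23.2881 = JPY 1,790,677,900.44.
Route B — convert at spot, deposit JPY: 72,000,000 × 24.3289 × 1.034200 = JPY 1,811,588,283.36.
The quoted forward undervalues CNY, so borrow CNY, convert to JPY at spot, deposit the JPY at 4.56%, and buy CNY forward at 23.2881 to cover the loan.
Arbitrage profit = |1,790,677,900.44 − 1,811,588,283.36| = JPY 20,910,383.

JPY 20,910,383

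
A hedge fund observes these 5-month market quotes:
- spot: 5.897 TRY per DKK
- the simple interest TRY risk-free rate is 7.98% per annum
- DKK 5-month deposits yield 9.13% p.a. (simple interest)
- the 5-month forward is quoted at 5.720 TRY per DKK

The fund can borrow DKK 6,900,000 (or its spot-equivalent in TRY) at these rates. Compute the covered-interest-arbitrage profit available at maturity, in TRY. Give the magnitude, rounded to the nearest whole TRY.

TRY 1,072,791

T = 5/12 years.
Invest the DKK and cover forward: 6,900,000 × 1.0380416667 × 5.720 = TRY 40,969,428.50.
Convert at spot and invest in TRY: 6,900,000 × 5.897 × 1.033250 = TRY 42,042,219.23.
The quoted forward undervalues DKK, so borrow DKK, convert to TRY at spot, deposit the TRY at 7.98%, and buy DKK forward at 5.720 to cover the loan.
The gap between the two covered legs is TRY 1,072,791.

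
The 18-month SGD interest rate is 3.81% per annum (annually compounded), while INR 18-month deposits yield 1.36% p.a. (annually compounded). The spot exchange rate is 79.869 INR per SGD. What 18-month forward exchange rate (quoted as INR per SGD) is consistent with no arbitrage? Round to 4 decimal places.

77.0583

T = 18/12 years.
INR growth factor: (1 + 0.0136)^(18/12) = 1.0204692.
SGD growth factor: (1 + 0.0381)^(18/12) = 1.05769095.
So F = 79.869 × 1.0204692 / 1.05769095 = 77.058289 (INR/SGD).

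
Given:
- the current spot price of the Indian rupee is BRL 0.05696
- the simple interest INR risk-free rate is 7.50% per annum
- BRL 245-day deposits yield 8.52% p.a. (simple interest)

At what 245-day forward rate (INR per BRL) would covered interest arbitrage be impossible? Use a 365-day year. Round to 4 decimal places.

T = 245/365 years.
BRL accumulates by 1 + 0.0852×245/365 = 1.05718904.
INR accumulates by 1 + 0.0750×245/365 = 1.05034247.
So F = 0.05696 × 1.05718904 / 1.05034247 = 0.057331289 (BRL/INR).
Invert for INR per BRL: 1 / 0.057331289 = 17.4425.

17.4425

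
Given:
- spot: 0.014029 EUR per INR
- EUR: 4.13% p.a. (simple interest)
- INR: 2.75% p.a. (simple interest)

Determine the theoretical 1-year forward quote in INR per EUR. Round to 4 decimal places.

T = 1 year.
EUR growth factor: 1 + 0.0413×1 = 1.041300.
INR growth factor: 1 + 0.0275×1 = 1.027500.
CIP: F = S · (grow EUR)/(grow INR) = 0.014029 × 1.041300/1.027500 = 0.014217419 EUR per INR.
Invert for INR per EUR: 1 / 0.014217419 = 70.3363.

70.3363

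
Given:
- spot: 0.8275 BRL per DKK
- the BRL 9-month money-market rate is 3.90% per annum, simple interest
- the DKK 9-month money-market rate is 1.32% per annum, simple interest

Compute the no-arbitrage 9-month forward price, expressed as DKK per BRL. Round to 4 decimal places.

T = 9/12 years.
BRL accumulates by 1 + 0.0390×9/12 = 1.029250.
DKK accumulates by 1 + 0.0132×9/12 = 1.009900.
Forward (BRL per DKK) = 0.8275 × 1.029250 / 1.009900 = 0.8433552.
Invert for DKK per BRL: 1 / 0.8433552 = 1.1857.

1.1857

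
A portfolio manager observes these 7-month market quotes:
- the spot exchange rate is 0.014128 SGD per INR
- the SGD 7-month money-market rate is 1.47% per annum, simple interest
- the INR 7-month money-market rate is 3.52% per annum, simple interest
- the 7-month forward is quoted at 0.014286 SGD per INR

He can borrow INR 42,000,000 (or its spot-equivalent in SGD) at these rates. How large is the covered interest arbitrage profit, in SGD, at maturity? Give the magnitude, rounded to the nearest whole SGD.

SGD 13,868

T = 7/12 years.
Keep in INR, deliver into the forward: 42,000,000·1.02053333·0.014286 = SGD 612,332.24.
Swap to SGD now, deposit: 42,000,000·0.014128·1.008575 = SGD 598,464.20.
The quoted forward overvalues INR, so borrow SGD, buy INR at spot, deposit the INR at 3.52%, and sell the proceeds forward at 0.014286.
Profit = 612,332.24 − 598,464.20 = SGD 13,868.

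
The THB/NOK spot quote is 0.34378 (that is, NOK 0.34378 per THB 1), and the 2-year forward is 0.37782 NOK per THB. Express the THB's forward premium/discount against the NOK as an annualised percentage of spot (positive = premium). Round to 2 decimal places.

T = 2 years.
THB trades forward at +9.90168% vs spot over the period.
×(1/T) gives 4.95% p.a.

+4.95%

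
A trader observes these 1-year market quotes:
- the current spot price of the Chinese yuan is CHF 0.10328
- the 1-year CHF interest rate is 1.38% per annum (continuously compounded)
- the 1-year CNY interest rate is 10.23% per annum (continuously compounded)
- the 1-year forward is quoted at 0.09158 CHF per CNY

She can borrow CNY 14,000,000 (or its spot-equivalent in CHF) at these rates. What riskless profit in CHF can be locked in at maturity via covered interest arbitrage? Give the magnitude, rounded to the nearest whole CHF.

CHF 45,788

T = 1 year.
Invest the CNY and cover forward: 14,000,000 × 1.107715737 × 0.09158 = CHF 1,420,224.50.
Convert at spot and invest in CHF: 14,000,000 × 0.10328 × 1.01389566 = CHF 1,466,012.01.
The quoted forward undervalues CNY, so borrow CNY, convert to CHF at spot, deposit the CHF at 1.38%, and buy CNY forward at 0.09158 to cover the loan.
Profit = 1,466,012.01 − 1,420,224.50 = CHF 45,788.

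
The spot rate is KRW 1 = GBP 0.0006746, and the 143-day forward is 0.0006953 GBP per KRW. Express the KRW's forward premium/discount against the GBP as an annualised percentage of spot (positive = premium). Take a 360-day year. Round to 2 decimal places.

+7.72%

T = 143/360 years.
Period premium: (0.0006953 − 0.0006746)/0.0006746 = 0.0306849.
Per annum: 0.0306849 / (143/360) = 0.077249 = 7.72%.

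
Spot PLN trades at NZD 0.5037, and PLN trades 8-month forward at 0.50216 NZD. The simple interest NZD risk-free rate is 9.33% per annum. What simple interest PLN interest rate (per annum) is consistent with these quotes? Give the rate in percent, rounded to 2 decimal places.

T = 8/12 years.
By CIP, F/S equals the NZD-to-PLN growth ratio: 0.50216/0.5037 = 0.9969426.
The NZD side grows by 1 + 0.0933×8/12 = 1.062200.
So the PLN growth factor = 1.0654575.
(1.0654575 − 1)/T = 0.098186, i.e. 9.82%.

9.82%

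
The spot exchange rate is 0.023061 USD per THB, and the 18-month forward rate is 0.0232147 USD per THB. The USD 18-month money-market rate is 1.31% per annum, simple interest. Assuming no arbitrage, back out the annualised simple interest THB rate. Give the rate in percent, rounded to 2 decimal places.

0.86%

T = 18/12 years.
F/S = 0.0232147/0.023061 = 1.0066649 = (growth of USD) / (growth of THB).
The USD side grows by 1 + 0.0131×18/12 = 1.019650.
So the THB growth factor = 1.0128991.
r = (1.0128991 − 1)/(18/12) = 0.008599 → 0.86%.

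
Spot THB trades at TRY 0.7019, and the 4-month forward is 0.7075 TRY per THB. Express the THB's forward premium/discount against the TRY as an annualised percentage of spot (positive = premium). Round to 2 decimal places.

T = 4/12 years.
Period premium: (0.7075 − 0.7019)/0.7019 = 0.0079783.
Annualise by dividing by T: 0.0079783 / (4/12) = 0.023935 → 2.39%.

+2.39%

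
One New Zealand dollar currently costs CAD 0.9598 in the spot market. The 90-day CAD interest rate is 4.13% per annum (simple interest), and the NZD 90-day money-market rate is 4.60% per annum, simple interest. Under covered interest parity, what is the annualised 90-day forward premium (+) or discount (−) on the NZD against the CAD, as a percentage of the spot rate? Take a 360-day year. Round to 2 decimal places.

-0.46%

T = 90/360 years.
F = S · g_CAD/g_NZD = 0.9598 × 1.010325/1.011500 = 0.9586851.
(F − S)/S ÷ T = (0.9586851 − 0.9598)/0.9598/(90/360) = -0.004646 → -0.46%.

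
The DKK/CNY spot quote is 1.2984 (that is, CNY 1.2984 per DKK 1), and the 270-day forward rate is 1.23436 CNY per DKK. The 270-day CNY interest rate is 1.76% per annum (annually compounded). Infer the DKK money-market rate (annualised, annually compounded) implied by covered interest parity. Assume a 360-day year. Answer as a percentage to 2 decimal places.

8.86%

T = 270/360 years.
F/S = 1.23436/1.2984 = 0.9506778 = (growth of CNY) / (growth of DKK).
The CNY side grows by (1 + 0.0176)^(270/360) = 1.0131712.
That pins the DKK growth at 1.0657356.
Annualise: 1.0657356^(360/270) − 1 = 0.088594 = 8.86%.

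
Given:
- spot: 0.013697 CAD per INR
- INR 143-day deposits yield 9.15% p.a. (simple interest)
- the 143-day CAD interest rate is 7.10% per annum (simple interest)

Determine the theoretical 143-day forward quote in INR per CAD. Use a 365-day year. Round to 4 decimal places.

T = 143/365 years.
CAD growth factor: 1 + 0.0710×143/365 = 1.02781644.
INR growth factor: 1 + 0.0915×143/365 = 1.03584795.
So F = 0.013697 × 1.02781644 / 1.03584795 = 0.013590799 (CAD/INR).
Invert for INR per CAD: 1 / 0.013590799 = 73.5792.

73.5792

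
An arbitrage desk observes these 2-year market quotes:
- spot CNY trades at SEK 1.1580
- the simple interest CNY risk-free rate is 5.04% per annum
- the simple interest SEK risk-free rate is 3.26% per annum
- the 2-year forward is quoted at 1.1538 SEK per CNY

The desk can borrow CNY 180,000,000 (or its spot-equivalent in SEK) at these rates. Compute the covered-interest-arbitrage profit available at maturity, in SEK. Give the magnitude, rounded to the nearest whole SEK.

T = 2 years.
Invest the CNY and cover forward: 180,000,000 × 1.100800 × 1.1538 = SEK 228,618,547.20.
Convert at spot and invest in SEK: 180,000,000 × 1.1580 × 1.065200 = SEK 222,030,288.00.
The quoted forward overvalues CNY, so borrow SEK, buy CNY at spot, deposit the CNY at 5.04%, and sell the proceeds forward at 1.1538.
The gap between the two covered legs is SEK 6,588,259.

SEK 6,588,259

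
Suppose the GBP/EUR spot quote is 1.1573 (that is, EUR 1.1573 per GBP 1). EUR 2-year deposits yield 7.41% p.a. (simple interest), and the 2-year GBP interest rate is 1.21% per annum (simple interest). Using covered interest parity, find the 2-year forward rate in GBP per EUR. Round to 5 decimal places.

0.77076

T = 2 years.
EUR accumulates by 1 + 0.0741×2 = 1.148200.
GBP growth factor: 1 + 0.0121×2 = 1.024200.
So F = 1.1573 × 1.148200 / 1.024200 = 1.297414 (EUR/GBP).
Invert for GBP per EUR: 1 / 1.297414 = 0.77076.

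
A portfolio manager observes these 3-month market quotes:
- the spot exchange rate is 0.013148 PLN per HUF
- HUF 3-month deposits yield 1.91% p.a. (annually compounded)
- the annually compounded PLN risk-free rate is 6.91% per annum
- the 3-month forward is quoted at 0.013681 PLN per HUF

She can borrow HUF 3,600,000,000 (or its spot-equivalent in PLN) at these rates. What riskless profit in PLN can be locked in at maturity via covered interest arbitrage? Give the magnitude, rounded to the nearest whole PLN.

PLN 1,355,009

T = 3/12 years.
Keep in HUF, deliver into the forward: 3,600,000,000·1.0047411752·0.013681 = PLN 49,485,110.46.
Swap to PLN now, deposit: 3,600,000,000·0.013148·1.0168445901 = PLN 48,130,101.61.
The quoted forward overvalues HUF, so borrow PLN, buy HUF at spot, deposit the HUF at 1.91%, and sell the proceeds forward at 0.013681.
Arbitrage profit = |49,485,110.46 − 48,130,101.61| = PLN 1,355,009.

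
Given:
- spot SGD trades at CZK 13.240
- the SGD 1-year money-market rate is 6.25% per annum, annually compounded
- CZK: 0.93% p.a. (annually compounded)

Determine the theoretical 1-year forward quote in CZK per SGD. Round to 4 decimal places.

12.5771

T = 1 year.
CZK accumulates by (1 + 0.0093)^1 = 1.009300.
Growth of 1 SGD over T: (1 + 0.0625)^1 = 1.062500.
Forward (CZK per SGD) = 13.24 × 1.009300 / 1.062500 = 12.577065.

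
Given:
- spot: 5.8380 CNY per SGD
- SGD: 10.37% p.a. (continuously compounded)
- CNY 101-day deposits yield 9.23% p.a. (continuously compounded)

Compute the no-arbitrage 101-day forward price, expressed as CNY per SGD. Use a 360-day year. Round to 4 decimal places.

5.8194

T = 101/360 years.
CNY growth factor: e^(0.0923×101/360) = 1.0262335.
SGD accumulates by e^(0.1037×101/360) = 1.029521.
Forward (CNY per SGD) = 5.838 × 1.0262335 / 1.029521 = 5.819358.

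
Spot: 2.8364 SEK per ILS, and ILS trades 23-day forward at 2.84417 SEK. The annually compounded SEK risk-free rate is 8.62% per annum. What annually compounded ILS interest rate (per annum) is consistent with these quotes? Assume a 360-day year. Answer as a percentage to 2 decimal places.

T = 23/360 years.
CIP gives F = S · g_SEK/g_ILS, so g_SEK/g_ILS = 2.84417/2.8364 = 1.0027394.
The SEK side grows by (1 + 0.0862)^(23/360) = 1.0052967.
That pins the ILS growth at 1.0025503.
r = 1.0025503^(360/23) − 1 = 0.040672 → 4.07%.

4.07%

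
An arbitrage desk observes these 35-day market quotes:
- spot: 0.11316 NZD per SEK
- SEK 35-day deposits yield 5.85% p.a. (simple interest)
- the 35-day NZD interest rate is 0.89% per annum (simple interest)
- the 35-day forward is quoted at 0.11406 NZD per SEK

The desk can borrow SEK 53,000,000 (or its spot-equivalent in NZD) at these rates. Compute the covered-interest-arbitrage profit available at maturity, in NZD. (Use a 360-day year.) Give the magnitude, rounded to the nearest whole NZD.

T = 35/360 years.
Route A — deposit SEK, sell forward: 53,000,000 × 1.0056875 × 0.11406 = NZD 6,079,561.96.
Route B — convert at spot, deposit NZD: 53,000,000 × 0.11316 × 1.000865278 = NZD 6,002,669.49.
The quoted forward overvalues SEK, so borrow NZD, buy SEK at spot, deposit the SEK at 5.85%, and sell the proceeds forward at 0.11406.
The gap between the two covered legs is NZD 76,892.

NZD 76,892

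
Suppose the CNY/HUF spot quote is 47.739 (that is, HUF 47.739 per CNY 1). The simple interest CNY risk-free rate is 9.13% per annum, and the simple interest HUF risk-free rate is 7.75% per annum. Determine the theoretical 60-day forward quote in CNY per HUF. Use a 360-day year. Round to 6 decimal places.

0.020995

T = 60/360 years.
HUF accumulates by 1 + 0.0775×60/360 = 1.0129167.
CNY accumulates by 1 + 0.0913×60/360 = 1.0152167.
CIP: F = S · (grow HUF)/(grow CNY) = 47.739 × 1.0129167/1.0152167 = 47.63085 HUF per CNY.
Invert for CNY per HUF: 1 / 47.63085 = 0.020995.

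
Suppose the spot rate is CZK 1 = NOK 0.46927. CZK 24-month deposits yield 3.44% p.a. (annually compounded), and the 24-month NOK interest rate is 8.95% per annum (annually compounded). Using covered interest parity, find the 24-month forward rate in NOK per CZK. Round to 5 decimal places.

T = 2 years.
NOK growth factor: (1 + 0.0895)^2 = 1.1870102.
Growth of 1 CZK over T: (1 + 0.0344)^2 = 1.0699834.
CIP: F = S · (grow NOK)/(grow CZK) = 0.46927 × 1.1870102/1.0699834 = 0.5205953 NOK per CZK.

0.52060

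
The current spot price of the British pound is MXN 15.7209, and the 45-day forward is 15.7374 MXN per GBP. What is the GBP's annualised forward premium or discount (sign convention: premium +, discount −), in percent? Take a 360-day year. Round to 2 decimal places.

+0.84%

T = 45/360 years.
(F − S)/S = (15.7374 − 15.7209)/15.7209 = 0.0010496.
Annualise by dividing by T: 0.0010496 / (45/360) = 0.008397 → 0.84%.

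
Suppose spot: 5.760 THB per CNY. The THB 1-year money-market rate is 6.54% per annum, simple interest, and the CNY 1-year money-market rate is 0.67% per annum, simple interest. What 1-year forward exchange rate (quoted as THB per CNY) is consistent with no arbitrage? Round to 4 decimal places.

6.0959

T = 1 year.
THB accumulates by 1 + 0.0654×1 = 1.065400.
Growth of 1 CNY over T: 1 + 0.0067×1 = 1.006700.
Forward (THB per CNY) = 5.76 × 1.065400 / 1.006700 = 6.095862.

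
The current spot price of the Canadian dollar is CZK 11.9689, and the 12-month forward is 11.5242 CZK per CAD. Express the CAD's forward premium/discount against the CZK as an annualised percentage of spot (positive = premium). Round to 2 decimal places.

T = 1 year.
CAD trades forward at -3.71546% vs spot over the period.
Per annum: -0.0371546 / 1 = -0.037155 = -3.72%.

-3.72%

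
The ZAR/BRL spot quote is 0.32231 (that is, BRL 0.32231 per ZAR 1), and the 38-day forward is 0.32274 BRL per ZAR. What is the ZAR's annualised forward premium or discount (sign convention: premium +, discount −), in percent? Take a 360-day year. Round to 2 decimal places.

+1.26%

T = 38/360 years.
(F − S)/S = (0.32274 − 0.32231)/0.32231 = 0.0013341.
×(1/T) gives 1.26% p.a.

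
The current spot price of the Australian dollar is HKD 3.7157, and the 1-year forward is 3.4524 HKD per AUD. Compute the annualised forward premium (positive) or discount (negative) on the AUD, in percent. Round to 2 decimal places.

T = 1 year.
Period premium: (3.4524 − 3.7157)/3.7157 = -0.0708615.
Annualise by dividing by T: -0.0708615 / 1 = -0.070861 → -7.09%.

-7.09%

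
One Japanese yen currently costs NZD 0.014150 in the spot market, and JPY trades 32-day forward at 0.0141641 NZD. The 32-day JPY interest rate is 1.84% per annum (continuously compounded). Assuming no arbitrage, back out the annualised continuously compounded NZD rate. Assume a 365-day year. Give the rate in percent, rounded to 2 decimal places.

2.98%

T = 32/365 years.
CIP gives F = S · g_NZD/g_JPY, so g_NZD/g_JPY = 0.0141641/0.01415 = 1.0009965.
The JPY side grows by e^(0.0184×32/365) = 1.0016145.
Hence g_NZD = 1.0026126.
r = ln(1.0026126)/(32/365) = 0.029761 → 2.98%.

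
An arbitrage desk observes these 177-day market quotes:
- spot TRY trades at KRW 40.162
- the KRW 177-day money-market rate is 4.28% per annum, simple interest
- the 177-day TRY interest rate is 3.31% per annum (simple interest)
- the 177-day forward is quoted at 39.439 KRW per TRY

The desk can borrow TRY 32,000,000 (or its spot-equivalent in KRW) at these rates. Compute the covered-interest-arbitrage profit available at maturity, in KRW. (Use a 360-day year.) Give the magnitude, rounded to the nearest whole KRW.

KRW 29,641,776

T = 177/360 years.
Invest the TRY and cover forward: 32,000,000 × 1.016274166667 × 39.439 = KRW 1,282,586,779.49.
Convert at spot and invest in KRW: 32,000,000 × 40.162 × 1.021043333333 = KRW 1,312,228,555.31.
The quoted forward undervalues TRY, so borrow TRY, convert to KRW at spot, deposit the KRW at 4.28%, and buy TRY forward at 39.439 to cover the loan.
Arbitrage profit = |1,282,586,779.49 − 1,312,228,555.31| = KRW 29,641,776.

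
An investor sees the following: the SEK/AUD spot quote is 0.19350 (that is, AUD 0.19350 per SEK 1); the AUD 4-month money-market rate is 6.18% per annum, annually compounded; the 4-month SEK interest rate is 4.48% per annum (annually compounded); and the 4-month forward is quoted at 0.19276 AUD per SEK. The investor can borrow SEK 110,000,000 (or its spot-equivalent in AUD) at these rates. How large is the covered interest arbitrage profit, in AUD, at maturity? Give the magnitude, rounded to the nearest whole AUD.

AUD 199,110

T = 4/12 years.
Invest the SEK and cover forward: 110,000,000 × 1.0147157187 × 0.19276 = AUD 21,515,626.21.
Convert at spot and invest in AUD: 110,000,000 × 0.19350 × 1.0201896354 = AUD 21,714,736.39.
The quoted forward undervalues SEK, so borrow SEK, convert to AUD at spot, deposit the AUD at 6.18%, and buy SEK forward at 0.19276 to cover the loan.
Profit = 21,714,736.39 − 21,515,626.21 = AUD 199,110.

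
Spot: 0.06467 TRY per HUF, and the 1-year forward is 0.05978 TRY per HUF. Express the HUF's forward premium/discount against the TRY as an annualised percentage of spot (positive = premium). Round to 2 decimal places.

-7.56%

T = 1 year.
Period premium: (0.05978 − 0.06467)/0.06467 = -0.0756147.
×(1/T) gives -7.56% p.a.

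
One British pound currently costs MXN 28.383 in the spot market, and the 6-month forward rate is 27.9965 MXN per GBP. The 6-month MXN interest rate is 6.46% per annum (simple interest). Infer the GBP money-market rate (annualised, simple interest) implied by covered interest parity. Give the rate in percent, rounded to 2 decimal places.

T = 6/12 years.
CIP gives F = S · g_MXN/g_GBP, so g_MXN/g_GBP = 27.9965/28.383 = 0.9863827.
The MXN side grows by 1 + 0.0646×6/12 = 1.032300.
Hence g_GBP = 1.0465512.
(1.0465512 − 1)/T = 0.093102, i.e. 9.31%.

9.31%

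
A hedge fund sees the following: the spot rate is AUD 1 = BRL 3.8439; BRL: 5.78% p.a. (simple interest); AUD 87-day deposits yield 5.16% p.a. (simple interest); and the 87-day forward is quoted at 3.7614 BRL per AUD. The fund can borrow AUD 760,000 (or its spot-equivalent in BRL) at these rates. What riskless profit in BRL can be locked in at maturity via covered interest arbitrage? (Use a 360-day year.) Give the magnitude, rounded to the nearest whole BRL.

T = 87/360 years.
Route A — deposit AUD, sell forward: 760,000 × 1.012470 × 3.7614 = BRL 2,894,311.54.
Route B — convert at spot, deposit BRL: 760,000 × 3.8439 × 1.013968333 = BRL 2,962,170.59.
The quoted forward undervalues AUD, so borrow AUD, convert to BRL at spot, deposit the BRL at 5.78%, and buy AUD forward at 3.7614 to cover the loan.
Arbitrage profit = |2,894,311.54 − 2,962,170.59| = BRL 67,859.

BRL 67,859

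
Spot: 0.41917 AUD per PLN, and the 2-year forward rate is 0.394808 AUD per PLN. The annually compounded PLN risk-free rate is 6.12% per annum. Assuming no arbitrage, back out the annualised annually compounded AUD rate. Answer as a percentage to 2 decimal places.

T = 2 years.
F/S = 0.394808/0.41917 = 0.9418804 = (growth of AUD) / (growth of PLN).
The PLN side grows by (1 + 0.0612)^2 = 1.1261454.
That pins the AUD growth at 1.0606943.
Annualise: 1.0606943^(1/2) − 1 = 0.029900 = 2.99%.

2.99%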